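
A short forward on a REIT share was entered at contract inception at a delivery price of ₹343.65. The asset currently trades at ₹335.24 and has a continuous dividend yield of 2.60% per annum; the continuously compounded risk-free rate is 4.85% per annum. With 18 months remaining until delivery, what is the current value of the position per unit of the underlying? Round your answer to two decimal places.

-₹2.88

Current fair forward for the remaining 18 months: F = S·e^((r − q)·T), (r − q) = 0.0485 − 0.0260 = 0.0225
F = 335.24 · e^(0.0225 × 18/12) = 335.24 × 1.034326 = 346.7474
Value of long forward = (F − K)·e^(−rT) = (346.7474 − 343.65) · e^(−0.0485·18/12)
= 3.0974 × 0.929833 = 2.88
Short position value = −(long value) = -₹2.88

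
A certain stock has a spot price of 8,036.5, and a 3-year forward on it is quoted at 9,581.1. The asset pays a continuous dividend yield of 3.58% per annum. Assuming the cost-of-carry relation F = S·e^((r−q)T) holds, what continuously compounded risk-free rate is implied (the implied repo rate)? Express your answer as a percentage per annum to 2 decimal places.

9.44%

From F = S·e^((r−q)T): (r − q) = ln(F/S)/T
ln(9581.1/8036.5) = ln(1.192198) = 0.175799
(r − q) = 0.175799 / (3) = 0.058600
r = ln(F/S)/T + q = 0.058600 + 0.0358 = 0.094400
r = 9.44%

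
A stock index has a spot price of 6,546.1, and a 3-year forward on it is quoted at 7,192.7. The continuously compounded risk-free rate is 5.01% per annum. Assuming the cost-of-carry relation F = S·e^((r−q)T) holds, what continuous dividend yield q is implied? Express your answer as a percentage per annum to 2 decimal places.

From F = S·e^((r−q)T): (r − q) = ln(F/S)/T
ln(7192.7/6546.1) = ln(1.098776) = 0.094197
(r − q) = 0.094197 / (3) = 0.031399
q = r − ln(F/S)/T = 0.0501 − 0.031399 = 0.018701
q = 1.87%

1.87%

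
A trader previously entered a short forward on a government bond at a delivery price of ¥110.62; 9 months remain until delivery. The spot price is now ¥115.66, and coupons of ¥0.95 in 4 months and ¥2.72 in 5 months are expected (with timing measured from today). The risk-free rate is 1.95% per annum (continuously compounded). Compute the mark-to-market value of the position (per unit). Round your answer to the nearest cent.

PV(remaining coupons) I = 0.95·e^(−0.0195·4/12) + 2.72·e^(−0.0195·5/12) = 3.6418
Current forward F = (S − I)·e^(rT) = (115.66 − 3.6418)·e^(0.0195·9/12) = 112.0182 × 1.014732 = 113.6685
Value (long) = (F − K)·e^(−rT) = (113.6685 − 110.62) × 0.985481 = 3.0042
Short position value = −(long value) = -¥3.00

-¥3.00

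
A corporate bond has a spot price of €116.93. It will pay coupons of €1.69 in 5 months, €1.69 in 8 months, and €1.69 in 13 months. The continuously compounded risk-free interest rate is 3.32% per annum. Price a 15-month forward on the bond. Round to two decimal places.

PV(coupons) I = 1.69·e^(−0.0332·5/12) + 1.69·e^(−0.0332·8/12) + 1.69·e^(−0.0332·13/12)
I = 1.6668 + 1.6530 + 1.6303 = 4.9501
F = (S − I)·e^(rT) = (116.93 − 4.9501) · e^(0.0332·15/12)
= 111.9799 · e^0.041500 = 111.9799 × 1.042373 = €116.72

€116.72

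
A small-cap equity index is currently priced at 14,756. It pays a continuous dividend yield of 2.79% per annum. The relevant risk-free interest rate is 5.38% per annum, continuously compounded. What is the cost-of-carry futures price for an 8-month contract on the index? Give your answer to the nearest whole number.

F = S·e^((r − q)T) = 14756 · e^((0.0538 − 0.0279) × 8/12)
= 14756 · e^0.017267 = 14756 × 1.017417
F = 15,013

15,013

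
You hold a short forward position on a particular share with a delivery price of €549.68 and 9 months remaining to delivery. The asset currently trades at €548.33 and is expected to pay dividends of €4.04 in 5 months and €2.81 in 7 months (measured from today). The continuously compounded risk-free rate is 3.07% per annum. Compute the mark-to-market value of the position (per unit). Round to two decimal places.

PV(remaining dividends) I = 4.04·e^(−0.0307·5/12) + 2.81·e^(−0.0307·7/12) = 6.7488
Current forward F = (S − I)·e^(rT) = (548.33 − 6.7488)·e^(0.0307·9/12) = 541.5812 × 1.023292 = 554.1957
Value (long) = (F − K)·e^(−rT) = (554.1957 − 549.68) × 0.977238 = 4.4129
Short position value = −(long value) = -€4.41

-€4.41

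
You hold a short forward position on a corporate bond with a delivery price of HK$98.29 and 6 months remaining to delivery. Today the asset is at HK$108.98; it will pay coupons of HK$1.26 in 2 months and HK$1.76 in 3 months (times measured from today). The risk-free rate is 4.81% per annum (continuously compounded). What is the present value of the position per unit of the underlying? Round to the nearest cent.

-HK$10.04

PV(remaining coupons) I = 1.26·e^(−0.0481·2/12) + 1.76·e^(−0.0481·3/12) = 2.9889
Current forward F = (S − I)·e^(rT) = (108.98 − 2.9889)·e^(0.0481·6/12) = 105.9911 × 1.024342 = 108.5711
Value (long) = (F − K)·e^(−rT) = (108.5711 − 98.29) × 0.976237 = 10.0368
Short position value = −(long value) = -HK$10.04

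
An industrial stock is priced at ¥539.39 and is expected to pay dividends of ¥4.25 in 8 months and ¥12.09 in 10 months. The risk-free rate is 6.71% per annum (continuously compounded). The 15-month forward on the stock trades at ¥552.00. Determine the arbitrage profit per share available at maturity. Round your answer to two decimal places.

PV(dividends) I = 4.25·e^(−0.0671·8/12) + 12.09·e^(−0.0671·10/12) = 15.4966
Fair forward F* = (S − I)·e^(rT) = (539.39 − 15.4966)·e^0.083875 = 523.8934 × 1.087493 = 569.7304
Market ¥552.00 < fair 569.7304: forward underpriced → reverse cash-and-carry (short the stock, invest proceeds at r, pay the dividends, go long the forward).
Profit at T = |F_mkt − F*| = |552.00 − 569.7304| = ¥17.73 per share

¥17.73 per share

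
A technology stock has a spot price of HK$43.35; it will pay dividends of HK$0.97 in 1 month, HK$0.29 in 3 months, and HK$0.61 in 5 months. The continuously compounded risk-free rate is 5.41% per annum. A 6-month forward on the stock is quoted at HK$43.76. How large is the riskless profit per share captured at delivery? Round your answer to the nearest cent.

PV(dividends) I = 0.97·e^(−0.0541·1/12) + 0.29·e^(−0.0541·3/12) + 0.61·e^(−0.0541·5/12) = 1.8481
Fair forward F* = (S − I)·e^(rT) = (43.35 − 1.8481)·e^0.027050 = 41.5019 × 1.027419 = 42.6398
Market HK$43.76 > fair 42.6398: forward overpriced → cash-and-carry (borrow at r, buy the stock and collect the dividends, short the forward).
Profit at T = |F_mkt − F*| = |43.76 − 42.6398| = HK$1.12 per share

HK$1.12 per share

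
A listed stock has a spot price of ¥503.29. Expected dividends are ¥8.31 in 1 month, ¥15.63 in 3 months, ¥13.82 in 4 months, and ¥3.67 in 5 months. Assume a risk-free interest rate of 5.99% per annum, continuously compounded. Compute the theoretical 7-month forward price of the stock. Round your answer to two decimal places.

PV(dividends) I = 8.31·e^(−0.0599·1/12) + 15.63·e^(−0.0599·3/12) + 13.82·e^(−0.0599·4/12) + 3.67·e^(−0.0599·5/12)
I = 8.2686 + 15.3977 + 13.5468 + 3.5795 = 40.7926
F = (S − I)·e^(rT) = (503.29 − 40.7926) · e^(0.0599·7/12)
= 462.4974 · e^0.034942 = 462.4974 × 1.035560 = ¥478.94

¥478.94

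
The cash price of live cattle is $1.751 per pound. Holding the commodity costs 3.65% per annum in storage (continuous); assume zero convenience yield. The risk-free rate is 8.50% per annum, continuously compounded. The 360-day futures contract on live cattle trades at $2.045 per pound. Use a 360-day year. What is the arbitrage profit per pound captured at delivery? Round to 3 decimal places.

$0.068 per pound

Fair futures: F* = S·e^(carry·T), with carry = (r + u) = 0.0850 + 0.0365 = 0.1215
F* = 1.751 · e^(0.1215 × 360/360) = 1.751 · e^0.121500 = 1.751 × 1.129189 = $1.9772
Market $2.045 > fair $1.9772: forward overpriced → cash-and-carry (buy spot, short the forward).
At maturity, profit = |F_mkt − F*| = |2.045 − 1.9772| = $0.068 per pound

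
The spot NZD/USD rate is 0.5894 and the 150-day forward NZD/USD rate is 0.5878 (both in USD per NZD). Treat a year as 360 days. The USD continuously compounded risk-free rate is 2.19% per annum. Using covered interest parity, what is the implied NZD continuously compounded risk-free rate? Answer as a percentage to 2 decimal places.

F = S·e^((r_USD − r_NZD)T) ⇒ r_NZD = r_USD − ln(F/S)/T
ln(0.5878/0.5894) = -0.002718; /(150/360) = -0.006523
r_NZD = 0.0219 + 0.006523 = 0.028423
r_NZD = 2.84%

2.84%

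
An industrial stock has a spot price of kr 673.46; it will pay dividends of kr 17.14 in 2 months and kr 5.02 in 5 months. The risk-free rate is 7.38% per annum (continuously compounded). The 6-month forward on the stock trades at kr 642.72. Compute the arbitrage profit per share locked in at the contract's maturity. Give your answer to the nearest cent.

kr 33.44 per share

PV(dividends) I = 17.14·e^(−0.0738·2/12) + 5.02·e^(−0.0738·5/12) = 21.7985
Fair forward F* = (S − I)·e^(rT) = (673.46 − 21.7985)·e^0.036900 = 651.6615 × 1.037589 = 676.1568
Market kr 642.72 < fair 676.1568: forward underpriced → reverse cash-and-carry (short the stock, invest proceeds at r, pay the dividends, go long the forward).
Profit at T = |F_mkt − F*| = |642.72 − 676.1568| = kr 33.44 per share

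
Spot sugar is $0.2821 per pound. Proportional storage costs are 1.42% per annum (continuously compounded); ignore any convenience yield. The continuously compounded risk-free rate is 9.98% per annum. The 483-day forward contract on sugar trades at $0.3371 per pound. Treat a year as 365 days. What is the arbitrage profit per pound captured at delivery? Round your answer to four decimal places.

Fair forward: F* = S·e^(carry·T), with carry = (r + u) = 0.0998 + 0.0142 = 0.1140
F* = 0.2821 · e^(0.1140 × 483/365) = 0.2821 · e^0.150855 = 0.2821 × 1.162828 = $0.3280
Market $0.3371 > fair $0.3280: forward overpriced → cash-and-carry (buy spot, short the forward).
At maturity, profit = |F_mkt − F*| = |0.3371 − 0.3280| = $0.0091 per pound

$0.0091 per pound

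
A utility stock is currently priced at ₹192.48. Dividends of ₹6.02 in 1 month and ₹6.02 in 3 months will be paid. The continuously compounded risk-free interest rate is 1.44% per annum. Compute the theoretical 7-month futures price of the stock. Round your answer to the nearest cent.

PV(dividends) I = 6.02·e^(−0.0144·1/12) + 6.02·e^(−0.0144·3/12)
I = 6.0128 + 5.9984 = 12.0112
F = (S − I)·e^(rT) = (192.48 − 12.0112) · e^(0.0144·7/12)
= 180.4688 · e^0.008400 = 180.4688 × 1.008435 = ₹181.99

₹181.99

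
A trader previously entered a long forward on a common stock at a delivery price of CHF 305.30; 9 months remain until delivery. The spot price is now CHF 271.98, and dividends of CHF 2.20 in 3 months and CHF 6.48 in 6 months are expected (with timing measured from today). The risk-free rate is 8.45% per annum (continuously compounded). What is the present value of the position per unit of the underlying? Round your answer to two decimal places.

PV(remaining dividends) I = 2.20·e^(−0.0845·3/12) + 6.48·e^(−0.0845·6/12) = 8.3659
Current forward F = (S − I)·e^(rT) = (271.98 − 8.3659)·e^(0.0845·9/12) = 263.6141 × 1.065426 = 280.8613
Value (long) = (F − K)·e^(−rT) = (280.8613 − 305.30) × 0.938591 = -22.9379
Value = -CHF 22.94

-CHF 22.94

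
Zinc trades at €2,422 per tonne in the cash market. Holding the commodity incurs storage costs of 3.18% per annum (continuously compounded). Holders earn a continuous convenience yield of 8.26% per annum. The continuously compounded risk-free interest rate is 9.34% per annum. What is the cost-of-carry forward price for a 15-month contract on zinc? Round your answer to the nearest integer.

€2,554 per tonne

Net carry = r + u − y = 0.0934 + 0.0318 − 0.0826 = 0.0426
F = S·e^((r+u−y)T) = 2422 · e^(0.0426 × 15/12) = 2422 · e^0.053250
= 2422 × 1.054693 = €2,554 per tonne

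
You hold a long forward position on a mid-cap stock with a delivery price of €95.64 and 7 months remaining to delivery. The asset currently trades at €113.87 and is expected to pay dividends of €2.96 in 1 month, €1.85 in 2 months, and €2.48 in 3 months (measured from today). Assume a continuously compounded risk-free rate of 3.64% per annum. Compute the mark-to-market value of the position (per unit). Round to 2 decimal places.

PV(remaining dividends) I = 2.96·e^(−0.0364·1/12) + 1.85·e^(−0.0364·2/12) + 2.48·e^(−0.0364·3/12) = 7.2474
Current forward F = (S − I)·e^(rT) = (113.87 − 7.2474)·e^(0.0364·7/12) = 106.6226 × 1.021460 = 108.9107
Value (long) = (F − K)·e^(−rT) = (108.9107 − 95.64) × 0.978991 = 12.9919
Value = €12.99

€12.99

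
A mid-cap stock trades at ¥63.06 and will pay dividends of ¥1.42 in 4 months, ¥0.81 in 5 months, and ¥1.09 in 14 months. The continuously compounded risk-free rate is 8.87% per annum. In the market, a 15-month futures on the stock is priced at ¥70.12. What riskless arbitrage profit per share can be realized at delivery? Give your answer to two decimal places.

PV(dividends) I = 1.42·e^(−0.0887·4/12) + 0.81·e^(−0.0887·5/12) + 1.09·e^(−0.0887·14/12) = 3.1421
Fair futures F* = (S − I)·e^(rT) = (63.06 − 3.1421)·e^0.110875 = 59.9179 × 1.117255 = 66.9436
Market ¥70.12 > fair 66.9436: forward overpriced → cash-and-carry (borrow at r, buy the stock and collect the dividends, short the forward).
Profit at T = |F_mkt − F*| = |70.12 − 66.9436| = ¥3.18 per share

¥3.18 per share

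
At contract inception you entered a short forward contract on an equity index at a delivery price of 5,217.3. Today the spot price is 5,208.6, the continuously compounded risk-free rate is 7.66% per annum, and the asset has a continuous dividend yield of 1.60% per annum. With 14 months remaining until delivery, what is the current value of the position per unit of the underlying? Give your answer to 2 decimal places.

-341.00

Current fair forward for the remaining 14 months: F = S·e^((r − q)·T), (r − q) = 0.0766 − 0.0160 = 0.0606
F = 5208.6 · e^(0.0606 × 14/12) = 5208.6 × 1.07325920 = 5590.1779
Value of long forward = (F − K)·e^(−rT) = (5590.1779 − 5217.3) · e^(−0.0766·14/12)
= 372.8779 × 0.91451019 = 341.00
Short position value = −(long value) = -341.00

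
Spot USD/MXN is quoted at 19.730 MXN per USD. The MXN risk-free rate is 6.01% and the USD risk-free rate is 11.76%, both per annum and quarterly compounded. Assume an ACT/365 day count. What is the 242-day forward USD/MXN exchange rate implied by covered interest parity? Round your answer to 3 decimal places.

19.008

By covered interest parity, F = S · (1+r_MXN/4)^(4T) / (1+r_USD/4)^(4T)
= 19.730 × 1.040343 / 1.079876 = 19.730 × 0.963391
F = 19.008 MXN per USD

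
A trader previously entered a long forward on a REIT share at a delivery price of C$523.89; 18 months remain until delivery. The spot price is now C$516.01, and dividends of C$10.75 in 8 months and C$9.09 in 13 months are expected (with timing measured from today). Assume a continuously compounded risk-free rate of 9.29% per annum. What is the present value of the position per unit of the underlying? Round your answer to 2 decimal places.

PV(remaining dividends) I = 10.75·e^(−0.0929·8/12) + 9.09·e^(−0.0929·13/12) = 18.3241
Current forward F = (S − I)·e^(rT) = (516.01 − 18.3241)·e^(0.0929·18/12) = 497.6859 × 1.149526 = 572.1029
Value (long) = (F − K)·e^(−rT) = (572.1029 − 523.89) × 0.869924 = 41.9416
Value = C$41.94

C$41.94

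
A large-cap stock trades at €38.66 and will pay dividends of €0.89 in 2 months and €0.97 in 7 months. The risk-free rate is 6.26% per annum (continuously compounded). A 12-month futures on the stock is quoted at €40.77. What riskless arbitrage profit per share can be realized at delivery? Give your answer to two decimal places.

€1.55 per share

PV(dividends) I = 0.89·e^(−0.0626·2/12) + 0.97·e^(−0.0626·7/12) = 1.8160
Fair futures F* = (S − I)·e^(rT) = (38.66 − 1.8160)·e^0.062600 = 36.8440 × 1.064601 = 39.2242
Market €40.77 > fair 39.2242: forward overpriced → cash-and-carry (borrow at r, buy the stock and collect the dividends, short the forward).
Profit at T = |F_mkt − F*| = |40.77 − 39.2242| = €1.55 per share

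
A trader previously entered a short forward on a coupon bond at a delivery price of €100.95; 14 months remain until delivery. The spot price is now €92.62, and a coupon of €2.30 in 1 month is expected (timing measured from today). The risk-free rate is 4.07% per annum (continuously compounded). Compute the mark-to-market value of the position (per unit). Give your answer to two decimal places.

PV(remaining coupons) I = 2.30·e^(−0.0407·1/12) = 2.2922
Current forward F = (S − I)·e^(rT) = (92.62 − 2.2922)·e^(0.0407·14/12) = 90.3278 × 1.048629 = 94.7204
Value (long) = (F − K)·e^(−rT) = (94.7204 − 100.95) × 0.953626 = -5.9407
Short position value = −(long value) = €5.94

€5.94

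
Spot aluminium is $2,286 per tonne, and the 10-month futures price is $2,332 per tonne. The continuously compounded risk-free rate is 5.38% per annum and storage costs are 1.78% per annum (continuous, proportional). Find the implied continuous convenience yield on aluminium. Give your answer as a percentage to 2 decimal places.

F = S·e^((r+u−y)T) ⇒ (r+u−y) = ln(F/S)/T
ln(2332/2286) = 0.019923; /T ⇒ 0.023908
y = r + u − ln(F/S)/T = 0.0538 + 0.0178 − 0.023908 = 0.047692
y = 4.77%

4.77%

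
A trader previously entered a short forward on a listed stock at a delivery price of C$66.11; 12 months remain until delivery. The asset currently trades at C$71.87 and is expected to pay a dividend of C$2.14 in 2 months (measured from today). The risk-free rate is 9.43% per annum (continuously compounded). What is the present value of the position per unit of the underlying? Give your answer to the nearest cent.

-C$9.60

PV(remaining dividends) I = 2.14·e^(−0.0943·2/12) = 2.1066
Current forward F = (S − I)·e^(rT) = (71.87 − 2.1066)·e^(0.0943·12/12) = 69.7634 × 1.098889 = 76.6622
Value (long) = (F − K)·e^(−rT) = (76.6622 − 66.11) × 0.910010 = 9.6026
Short position value = −(long value) = -C$9.60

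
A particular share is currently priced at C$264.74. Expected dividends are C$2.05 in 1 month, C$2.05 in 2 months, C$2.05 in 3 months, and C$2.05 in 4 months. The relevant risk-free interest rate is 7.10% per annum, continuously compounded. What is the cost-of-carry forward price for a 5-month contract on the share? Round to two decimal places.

C$264.37

PV(dividends) I = 2.05·e^(−0.0710·1/12) + 2.05·e^(−0.0710·2/12) + 2.05·e^(−0.0710·3/12) + 2.05·e^(−0.0710·4/12)
I = 2.0379 + 2.0259 + 2.0139 + 2.0021 = 8.0798
F = (S − I)·e^(rT) = (264.74 − 8.0798) · e^(0.0710·5/12)
= 256.6602 · e^0.029583 = 256.6602 × 1.030025 = C$264.37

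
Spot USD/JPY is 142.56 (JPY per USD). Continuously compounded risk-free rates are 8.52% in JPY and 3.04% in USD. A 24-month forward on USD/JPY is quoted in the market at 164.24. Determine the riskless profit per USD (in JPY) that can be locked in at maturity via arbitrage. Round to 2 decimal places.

5.17 per USD (in JPY)

Fair forward: F* = S·e^(carry·T), with carry = (r_JPY − r_USD) = 0.0852 − 0.0304 = 0.0548
F* = 142.56 · e^(0.0548 × 24/12) = 142.56 · e^0.109600 = 142.56 × 1.115832 = 159.0730
Market 164.24 > fair 159.0730: forward overpriced → cash-and-carry (buy spot, short the forward).
At maturity, profit = |F_mkt − F*| = |164.24 − 159.0730| = 5.17 per USD (in JPY)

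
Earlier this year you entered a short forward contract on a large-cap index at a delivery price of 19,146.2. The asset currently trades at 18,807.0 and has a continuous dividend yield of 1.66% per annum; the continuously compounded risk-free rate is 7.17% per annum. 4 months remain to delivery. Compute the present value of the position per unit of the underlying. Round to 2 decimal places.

Current fair forward for the remaining 4 months: F = S·e^((r − q)·T), (r − q) = 0.0717 − 0.0166 = 0.0551
F = 18807.0 · e^(0.0551 × 4/12) = 18807.0 × 1.01853637 = 19155.6135
Value of long forward = (F − K)·e^(−rT) = (19155.6135 − 19146.2) · e^(−0.0717·4/12)
= 9.4135 × 0.97638334 = 9.19
Short position value = −(long value) = -9.19

-9.19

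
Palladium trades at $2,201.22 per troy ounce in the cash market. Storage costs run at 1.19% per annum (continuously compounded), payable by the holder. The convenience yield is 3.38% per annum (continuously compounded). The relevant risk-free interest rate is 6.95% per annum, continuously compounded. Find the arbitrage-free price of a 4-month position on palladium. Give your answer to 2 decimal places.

$2,236.42 per troy ounce

Net carry = r + u − y = 0.0695 + 0.0119 − 0.0338 = 0.0476
F = S·e^((r+u−y)T) = 2201.22 · e^(0.0476 × 4/12) = 2201.22 · e^0.01586667
= 2201.22 × 1.01599321 = $2,236.42 per troy ounce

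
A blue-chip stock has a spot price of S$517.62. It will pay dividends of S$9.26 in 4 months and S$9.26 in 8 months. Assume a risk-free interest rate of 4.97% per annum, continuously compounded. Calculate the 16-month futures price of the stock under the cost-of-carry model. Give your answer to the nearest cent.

S$533.78

PV(dividends) I = 9.26·e^(−0.0497·4/12) + 9.26·e^(−0.0497·8/12)
I = 9.1079 + 8.9582 = 18.0661
F = (S − I)·e^(rT) = (517.62 − 18.0661) · e^(0.0497·16/12)
= 499.5539 · e^0.066267 = 499.5539 × 1.068512 = S$533.78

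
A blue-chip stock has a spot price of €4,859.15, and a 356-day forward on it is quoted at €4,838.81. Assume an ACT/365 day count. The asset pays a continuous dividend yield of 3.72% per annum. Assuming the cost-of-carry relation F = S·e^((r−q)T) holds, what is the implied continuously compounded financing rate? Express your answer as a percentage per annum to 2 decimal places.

From F = S·e^((r−q)T): (r − q) = ln(F/S)/T
ln(4838.81/4859.15) = ln(0.995814) = -0.004195
(r − q) = -0.004195 / (356/365) = -0.004301
r = ln(F/S)/T + q = -0.004301 + 0.0372 = 0.032899
r = 3.29%

3.29%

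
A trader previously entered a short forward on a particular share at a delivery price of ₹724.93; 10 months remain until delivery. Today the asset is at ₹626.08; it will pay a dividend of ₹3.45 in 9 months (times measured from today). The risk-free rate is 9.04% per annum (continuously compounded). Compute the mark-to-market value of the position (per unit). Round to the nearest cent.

PV(remaining dividends) I = 3.45·e^(−0.0904·9/12) = 3.2238
Current forward F = (S − I)·e^(rT) = (626.08 − 3.2238)·e^(0.0904·10/12) = 622.8562 × 1.078244 = 671.5910
Value (long) = (F − K)·e^(−rT) = (671.5910 − 724.93) × 0.927434 = -49.4684
Short position value = −(long value) = ₹49.47

₹49.47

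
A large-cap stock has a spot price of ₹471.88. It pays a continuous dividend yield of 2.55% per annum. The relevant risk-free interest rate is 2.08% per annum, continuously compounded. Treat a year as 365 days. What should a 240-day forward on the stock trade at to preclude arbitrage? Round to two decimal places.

F = S·e^((r − q)T) = 471.88 · e^((0.0208 − 0.0255) × 240/365)
= 471.88 · e^-0.003090 = 471.88 × 0.996915
F = ₹470.42

₹470.42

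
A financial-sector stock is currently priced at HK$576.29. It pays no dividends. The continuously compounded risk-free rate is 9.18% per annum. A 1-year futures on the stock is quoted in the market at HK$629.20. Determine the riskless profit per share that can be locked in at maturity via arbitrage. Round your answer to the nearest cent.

HK$2.50 per share

Fair futures: F* = S·e^(carry·T), with carry = r = 0.0918
F* = 576.29 · e^(0.0918 × 1) = 576.29 · e^0.091800 = 576.29 × 1.096146 = HK$631.6980
Market HK$629.20 < fair HK$631.6980: forward underpriced → reverse cash-and-carry (short spot, go long the forward).
At maturity, profit = |F_mkt − F*| = |629.20 − 631.6980| = HK$2.50 per share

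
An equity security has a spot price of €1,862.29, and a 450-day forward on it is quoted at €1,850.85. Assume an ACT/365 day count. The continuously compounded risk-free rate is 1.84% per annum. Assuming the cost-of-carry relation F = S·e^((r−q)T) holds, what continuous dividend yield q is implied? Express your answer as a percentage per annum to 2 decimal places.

2.34%

From F = S·e^((r−q)T): (r − q) = ln(F/S)/T
ln(1850.85/1862.29) = ln(0.993857) = -0.006162
(r − q) = -0.006162 / (450/365) = -0.004998
q = r − ln(F/S)/T = 0.0184 + 0.004998 = 0.023398
q = 2.34%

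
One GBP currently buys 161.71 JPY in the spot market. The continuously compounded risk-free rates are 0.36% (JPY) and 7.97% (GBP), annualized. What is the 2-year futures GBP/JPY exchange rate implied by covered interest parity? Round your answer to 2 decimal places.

F = S·e^((r_JPY − r_GBP)T) = 161.71 · e^((0.0036 − 0.0797) × 2)
= 161.71 · e^-0.152200 = 161.71 × 0.858817
F = 138.88 JPY per GBP

138.88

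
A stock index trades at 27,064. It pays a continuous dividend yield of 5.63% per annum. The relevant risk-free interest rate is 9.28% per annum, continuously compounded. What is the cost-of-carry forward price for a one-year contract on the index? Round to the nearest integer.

F = S·e^((r − q)T) = 27064 · e^((0.0928 − 0.0563) × 12/12)
= 27064 · e^0.036500 = 27064 × 1.037174
F = 28,070

28,070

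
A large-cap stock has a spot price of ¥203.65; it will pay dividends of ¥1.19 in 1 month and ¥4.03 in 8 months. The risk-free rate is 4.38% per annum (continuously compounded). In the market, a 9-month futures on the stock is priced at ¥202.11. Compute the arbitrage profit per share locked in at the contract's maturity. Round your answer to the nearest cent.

PV(dividends) I = 1.19·e^(−0.0438·1/12) + 4.03·e^(−0.0438·8/12) = 5.0997
Fair futures F* = (S − I)·e^(rT) = (203.65 − 5.0997)·e^0.032850 = 198.5503 × 1.033396 = 205.1811
Market ¥202.11 < fair 205.1811: forward underpriced → reverse cash-and-carry (short the stock, invest proceeds at r, pay the dividends, go long the forward).
Profit at T = |F_mkt − F*| = |202.11 − 205.1811| = ¥3.07 per share

¥3.07 per share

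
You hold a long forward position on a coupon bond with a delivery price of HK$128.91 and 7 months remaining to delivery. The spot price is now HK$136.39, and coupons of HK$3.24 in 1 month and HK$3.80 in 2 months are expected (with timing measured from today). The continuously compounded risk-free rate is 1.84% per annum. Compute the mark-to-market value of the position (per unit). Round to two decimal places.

HK$1.83

PV(remaining coupons) I = 3.24·e^(−0.0184·1/12) + 3.80·e^(−0.0184·2/12) = 7.0234
Current forward F = (S − I)·e^(rT) = (136.39 − 7.0234)·e^(0.0184·7/12) = 129.3666 × 1.010791 = 130.7626
Value (long) = (F − K)·e^(−rT) = (130.7626 − 128.91) × 0.989324 = 1.8328
Value = HK$1.83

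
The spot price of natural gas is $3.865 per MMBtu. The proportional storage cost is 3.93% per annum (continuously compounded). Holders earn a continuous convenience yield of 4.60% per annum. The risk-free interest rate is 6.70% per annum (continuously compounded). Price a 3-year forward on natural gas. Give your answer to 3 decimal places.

Net carry = r + u − y = 0.0670 + 0.0393 − 0.0460 = 0.0603
F = S·e^((r+u−y)T) = 3.865 · e^(0.0603 × 3) = 3.865 · e^0.180900
= 3.865 × 1.198295 = $4.631 per MMBtu

$4.631 per MMBtu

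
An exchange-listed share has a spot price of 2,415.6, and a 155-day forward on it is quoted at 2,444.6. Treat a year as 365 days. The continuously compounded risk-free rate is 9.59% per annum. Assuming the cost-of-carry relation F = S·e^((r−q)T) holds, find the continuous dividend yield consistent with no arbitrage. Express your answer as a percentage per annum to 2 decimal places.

6.78%

From F = S·e^((r−q)T): (r − q) = ln(F/S)/T
ln(2444.6/2415.6) = ln(1.012005) = 0.011934
(r − q) = 0.011934 / (155/365) = 0.028103
q = r − ln(F/S)/T = 0.0959 − 0.028103 = 0.067797
q = 6.78%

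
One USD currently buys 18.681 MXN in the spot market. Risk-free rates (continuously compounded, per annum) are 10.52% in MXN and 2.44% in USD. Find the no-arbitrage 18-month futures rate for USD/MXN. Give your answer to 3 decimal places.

21.088

F = S·e^((r_MXN − r_USD)T) = 18.681 · e^((0.1052 − 0.0244) × 18/12)
= 18.681 · e^0.121200 = 18.681 × 1.128851
F = 21.088 MXN per USD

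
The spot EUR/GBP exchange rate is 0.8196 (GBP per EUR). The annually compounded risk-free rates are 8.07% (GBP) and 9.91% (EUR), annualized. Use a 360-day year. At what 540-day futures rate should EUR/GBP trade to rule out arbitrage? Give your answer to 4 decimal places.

0.7991

By covered interest parity, F = S · (1+r_GBP)^T / (1+r_EUR)^T
= 0.8196 × 1.123460 / 1.152274 = 0.8196 × 0.974994
F = 0.7991 GBP per EUR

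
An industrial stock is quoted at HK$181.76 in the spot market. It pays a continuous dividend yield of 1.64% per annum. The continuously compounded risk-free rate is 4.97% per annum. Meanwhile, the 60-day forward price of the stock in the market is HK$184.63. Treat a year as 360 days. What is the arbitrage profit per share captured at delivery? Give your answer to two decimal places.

Fair forward: F* = S·e^(carry·T), with carry = (r − q) = 0.0497 − 0.0164 = 0.0333
F* = 181.76 · e^(0.0333 × 60/360) = 181.76 · e^0.005550 = 181.76 × 1.005565 = HK$182.7715
Market HK$184.63 > fair HK$182.7715: forward overpriced → cash-and-carry (buy spot, short the forward).
At maturity, profit = |F_mkt − F*| = |184.63 − 182.7715| = HK$1.86 per share

HK$1.86 per share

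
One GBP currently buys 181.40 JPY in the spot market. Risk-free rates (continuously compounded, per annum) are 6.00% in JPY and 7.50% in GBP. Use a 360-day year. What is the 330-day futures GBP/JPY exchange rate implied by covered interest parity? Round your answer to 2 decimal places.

F = S·e^((r_JPY − r_GBP)T) = 181.40 · e^((0.0600 − 0.0750) × 330/360)
= 181.40 · e^-0.013750 = 181.40 × 0.986344
F = 178.92 JPY per GBP

178.92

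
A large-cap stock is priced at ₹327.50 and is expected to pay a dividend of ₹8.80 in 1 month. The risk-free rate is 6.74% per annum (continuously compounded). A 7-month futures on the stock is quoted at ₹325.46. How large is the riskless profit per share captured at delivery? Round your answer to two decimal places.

PV(dividends) I = 8.80·e^(−0.0674·1/12) = 8.7507
Fair futures F* = (S − I)·e^(rT) = (327.50 − 8.7507)·e^0.039317 = 318.7493 × 1.040100 = 331.5311
Market ₹325.46 < fair 331.5311: forward underpriced → reverse cash-and-carry (short the stock, invest proceeds at r, pay the dividends, go long the forward).
Profit at T = |F_mkt − F*| = |325.46 − 331.5311| = ₹6.07 per share

₹6.07 per share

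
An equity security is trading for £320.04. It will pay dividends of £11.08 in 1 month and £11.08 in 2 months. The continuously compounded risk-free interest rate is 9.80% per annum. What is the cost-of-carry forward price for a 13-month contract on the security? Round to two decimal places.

PV(dividends) I = 11.08·e^(−0.0980·1/12) + 11.08·e^(−0.0980·2/12)
I = 10.9899 + 10.9005 = 21.8904
F = (S − I)·e^(rT) = (320.04 − 21.8904) · e^(0.0980·13/12)
= 298.1496 · e^0.106167 = 298.1496 × 1.112008 = £331.54

£331.54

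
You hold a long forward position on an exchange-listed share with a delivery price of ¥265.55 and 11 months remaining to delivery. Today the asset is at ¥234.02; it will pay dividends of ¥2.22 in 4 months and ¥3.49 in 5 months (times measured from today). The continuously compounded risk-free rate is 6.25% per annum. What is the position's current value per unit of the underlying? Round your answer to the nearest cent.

-¥22.32

PV(remaining dividends) I = 2.22·e^(−0.0625·4/12) + 3.49·e^(−0.0625·5/12) = 5.5745
Current forward F = (S − I)·e^(rT) = (234.02 − 5.5745)·e^(0.0625·11/12) = 228.4455 × 1.058965 = 241.9158
Value (long) = (F − K)·e^(−rT) = (241.9158 − 265.55) × 0.944319 = -22.3182
Value = -¥22.32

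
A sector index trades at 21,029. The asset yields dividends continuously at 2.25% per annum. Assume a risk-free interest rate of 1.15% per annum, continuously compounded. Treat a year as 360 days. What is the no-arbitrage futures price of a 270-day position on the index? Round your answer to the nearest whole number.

20,856

F = S·e^((r − q)T) = 21029 · e^((0.0115 − 0.0225) × 270/360)
= 21029 · e^-0.008250 = 21029 × 0.991784
F = 20,856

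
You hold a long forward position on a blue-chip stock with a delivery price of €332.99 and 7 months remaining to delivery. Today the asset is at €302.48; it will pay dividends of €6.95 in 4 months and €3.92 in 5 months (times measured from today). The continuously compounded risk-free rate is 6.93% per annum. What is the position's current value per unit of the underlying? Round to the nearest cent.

PV(remaining dividends) I = 6.95·e^(−0.0693·4/12) + 3.92·e^(−0.0693·5/12) = 10.5997
Current forward F = (S − I)·e^(rT) = (302.48 − 10.5997)·e^(0.0693·7/12) = 291.8803 × 1.041253 = 303.9212
Value (long) = (F − K)·e^(−rT) = (303.9212 − 332.99) × 0.960381 = -27.9171
Value = -€27.92

-€27.92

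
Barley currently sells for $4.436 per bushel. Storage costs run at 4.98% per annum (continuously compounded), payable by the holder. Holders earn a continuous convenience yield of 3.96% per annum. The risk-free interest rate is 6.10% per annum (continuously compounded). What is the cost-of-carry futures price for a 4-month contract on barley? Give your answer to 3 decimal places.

$4.543 per bushel

Net carry = r + u − y = 0.0610 + 0.0498 − 0.0396 = 0.0712
F = S·e^((r+u−y)T) = 4.436 · e^(0.0712 × 4/12) = 4.436 · e^0.023733
= 4.436 × 1.024017 = $4.543 per bushel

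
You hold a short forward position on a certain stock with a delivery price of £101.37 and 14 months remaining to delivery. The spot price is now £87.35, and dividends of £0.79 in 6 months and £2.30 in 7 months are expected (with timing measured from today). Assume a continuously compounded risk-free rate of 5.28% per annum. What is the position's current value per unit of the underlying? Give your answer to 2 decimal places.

£10.96

PV(remaining dividends) I = 0.79·e^(−0.0528·6/12) + 2.30·e^(−0.0528·7/12) = 2.9997
Current forward F = (S − I)·e^(rT) = (87.35 − 2.9997)·e^(0.0528·14/12) = 84.3503 × 1.063537 = 89.7097
Value (long) = (F − K)·e^(−rT) = (89.7097 − 101.37) × 0.940259 = -10.9637
Short position value = −(long value) = £10.96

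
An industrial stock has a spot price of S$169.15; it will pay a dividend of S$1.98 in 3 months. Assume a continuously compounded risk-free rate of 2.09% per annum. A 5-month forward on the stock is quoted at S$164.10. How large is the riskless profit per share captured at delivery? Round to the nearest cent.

S$4.54 per share

PV(dividends) I = 1.98·e^(−0.0209·3/12) = 1.9697
Fair forward F* = (S − I)·e^(rT) = (169.15 − 1.9697)·e^0.008708 = 167.1803 × 1.008746 = 168.6425
Market S$164.10 < fair 168.6425: forward underpriced → reverse cash-and-carry (short the stock, invest proceeds at r, pay the dividends, go long the forward).
Profit at T = |F_mkt − F*| = |164.10 − 168.6425| = S$4.54 per share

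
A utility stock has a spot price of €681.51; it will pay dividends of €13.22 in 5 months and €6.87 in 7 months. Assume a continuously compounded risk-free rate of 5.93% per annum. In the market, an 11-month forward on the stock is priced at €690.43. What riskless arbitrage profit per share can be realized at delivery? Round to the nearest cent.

€8.53 per share

PV(dividends) I = 13.22·e^(−0.0593·5/12) + 6.87·e^(−0.0593·7/12) = 19.5338
Fair forward F* = (S − I)·e^(rT) = (681.51 − 19.5338)·e^0.054358 = 661.9762 × 1.055863 = 698.9562
Market €690.43 < fair 698.9562: forward underpriced → reverse cash-and-carry (short the stock, invest proceeds at r, pay the dividends, go long the forward).
Profit at T = |F_mkt − F*| = |690.43 − 698.9562| = €8.53 per share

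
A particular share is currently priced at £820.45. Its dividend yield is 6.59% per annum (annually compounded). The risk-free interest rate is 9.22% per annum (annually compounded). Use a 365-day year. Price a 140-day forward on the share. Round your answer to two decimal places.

£828.16

F = S · (1+r)^T / (1+q)^T
= 820.45 × 1.034407 / 1.024781 = 820.45 × 1.009393
F = £828.16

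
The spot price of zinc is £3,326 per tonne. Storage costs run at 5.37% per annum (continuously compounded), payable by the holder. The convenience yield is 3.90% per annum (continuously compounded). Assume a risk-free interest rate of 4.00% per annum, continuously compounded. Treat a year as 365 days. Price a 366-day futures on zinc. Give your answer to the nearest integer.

Net carry = r + u − y = 0.0400 + 0.0537 − 0.0390 = 0.0547
F = S·e^((r+u−y)T) = 3326 · e^(0.0547 × 366/365) = 3326 · e^0.054850
= 3326 × 1.056382 = £3,514 per tonne

£3,514 per tonne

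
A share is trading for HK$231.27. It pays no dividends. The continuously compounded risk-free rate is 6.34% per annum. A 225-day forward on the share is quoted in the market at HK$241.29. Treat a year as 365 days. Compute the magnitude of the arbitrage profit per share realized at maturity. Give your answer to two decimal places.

Fair forward: F* = S·e^(carry·T), with carry = r = 0.0634
F* = 231.27 · e^(0.0634 × 225/365) = 231.27 · e^0.039082 = 231.27 × 1.039856 = HK$240.4875
Market HK$241.29 > fair HK$240.4875: forward overpriced → cash-and-carry (buy spot, short the forward).
At maturity, profit = |F_mkt − F*| = |241.29 − 240.4875| = HK$0.80 per share

HK$0.80 per share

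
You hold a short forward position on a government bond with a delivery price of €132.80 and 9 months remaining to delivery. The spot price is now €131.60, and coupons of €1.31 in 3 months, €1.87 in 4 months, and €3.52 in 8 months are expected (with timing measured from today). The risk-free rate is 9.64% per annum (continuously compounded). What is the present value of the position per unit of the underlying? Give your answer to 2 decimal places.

-€1.67

PV(remaining coupons) I = 1.31·e^(−0.0964·3/12) + 1.87·e^(−0.0964·4/12) + 3.52·e^(−0.0964·8/12) = 6.3906
Current forward F = (S − I)·e^(rT) = (131.60 − 6.3906)·e^(0.0964·9/12) = 125.2094 × 1.074978 = 134.5974
Value (long) = (F − K)·e^(−rT) = (134.5974 − 132.80) × 0.930252 = 1.6720
Short position value = −(long value) = -€1.67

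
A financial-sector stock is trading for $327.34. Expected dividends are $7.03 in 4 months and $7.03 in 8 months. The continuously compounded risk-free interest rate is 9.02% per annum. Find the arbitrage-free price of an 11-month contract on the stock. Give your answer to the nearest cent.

$340.96

PV(dividends) I = 7.03·e^(−0.0902·4/12) + 7.03·e^(−0.0902·8/12)
I = 6.8218 + 6.6197 = 13.4415
F = (S − I)·e^(rT) = (327.34 − 13.4415) · e^(0.0902·11/12)
= 313.8985 · e^0.082683 = 313.8985 × 1.086197 = $340.96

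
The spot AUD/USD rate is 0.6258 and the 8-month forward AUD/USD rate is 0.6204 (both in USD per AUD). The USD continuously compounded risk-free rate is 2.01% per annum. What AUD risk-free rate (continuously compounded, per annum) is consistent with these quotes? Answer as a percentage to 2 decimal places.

3.31%

F = S·e^((r_USD − r_AUD)T) ⇒ r_AUD = r_USD − ln(F/S)/T
ln(0.6204/0.6258) = -0.008666; /(8/12) = -0.012999
r_AUD = 0.0201 + 0.012999 = 0.033099
r_AUD = 3.31%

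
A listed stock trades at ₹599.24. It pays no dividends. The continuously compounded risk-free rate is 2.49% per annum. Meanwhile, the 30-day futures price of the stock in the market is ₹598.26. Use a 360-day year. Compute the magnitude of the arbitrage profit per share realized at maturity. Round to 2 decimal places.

Fair futures: F* = S·e^(carry·T), with carry = r = 0.0249
F* = 599.24 · e^(0.0249 × 30/360) = 599.24 · e^0.002075 = 599.24 × 1.002077 = ₹600.4846
Market ₹598.26 < fair ₹600.4846: forward underpriced → reverse cash-and-carry (short spot, go long the forward).
At maturity, profit = |F_mkt − F*| = |598.26 − 600.4846| = ₹2.22 per share

₹2.22 per share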